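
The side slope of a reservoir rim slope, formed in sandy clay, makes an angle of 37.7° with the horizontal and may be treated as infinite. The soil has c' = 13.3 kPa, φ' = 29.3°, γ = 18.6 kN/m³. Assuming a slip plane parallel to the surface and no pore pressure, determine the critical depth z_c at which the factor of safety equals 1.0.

z_c = 5.39 m

Setting FS = 1.00 in FS = [c' + γz cos²β tanφ'] / [γz sinβ cosβ] and solving for z:
z = c' / [γ cosβ (FS·sinβ − cosβ·tanφ')]
  = 13.3 / [18.6·cos37.7°·(1.00·sin37.7° − cos37.7°·tan29.3°)]
  = 13.3 / [18.6·0.7912·(1.00·0.6115 − 0.7912·0.5612)]
  = 13.3 / 2.4652 = 5.395 m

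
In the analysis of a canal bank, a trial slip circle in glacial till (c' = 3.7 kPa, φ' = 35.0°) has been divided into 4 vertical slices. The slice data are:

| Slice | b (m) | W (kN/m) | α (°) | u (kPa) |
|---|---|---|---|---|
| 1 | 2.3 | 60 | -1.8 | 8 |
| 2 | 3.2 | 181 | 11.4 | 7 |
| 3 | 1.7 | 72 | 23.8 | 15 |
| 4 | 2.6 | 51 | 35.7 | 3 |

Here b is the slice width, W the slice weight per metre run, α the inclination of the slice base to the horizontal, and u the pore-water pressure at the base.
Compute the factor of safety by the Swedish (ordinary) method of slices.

Ordinary method of slices: FS = Σ[c'·Δl_i + (W_i cosα_i − u_i·Δl_i)·tanφ'] / Σ W_i sinα_i, with Δl_i = b_i / cosα_i.
Slice 1: Δl = 2.3/cos(-1.8°) = 2.301 m; N'_1 = 60·cos(-1.8°) − 8·2.301 = 41.6; c'Δl = 8.51; W sinα = -1.9
Slice 2: Δl = 3.2/cos11.4° = 3.264 m; N'_2 = 181·cos11.4° − 7·3.264 = 154.6; c'Δl = 12.08; W sinα = 35.8
Slice 3: Δl = 1.7/cos23.8° = 1.858 m; N'_3 = 72·cos23.8° − 15·1.858 = 38.0; c'Δl = 6.87; W sinα = 29.1
Slice 4: Δl = 2.6/cos35.7° = 3.202 m; N'_4 = 51·cos35.7° − 3·3.202 = 31.8; c'Δl = 11.85; W sinα = 29.8
Σc'Δl = 39.3 kN/m; ΣN' = 266.0 kN/m; ΣW sinα = 92.7 kN/m
Resisting = 39.3 + 266.0·tan35.0° = 39.3 + 186.2 = 225.5 kN/m
FS = 225.5 / 92.7 = 2.433

FS = 2.43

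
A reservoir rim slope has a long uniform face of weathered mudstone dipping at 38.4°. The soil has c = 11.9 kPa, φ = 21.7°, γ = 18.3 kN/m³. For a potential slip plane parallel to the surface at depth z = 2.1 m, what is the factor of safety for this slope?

FS = 1.14

For an infinite slope with a slip plane parallel to the surface (no pore pressure): FS = [c + γz cos²β tanφ] / [γz sinβ cosβ].
γz = 18.3·2.1 = 38.43 kN/m²
Numerator = 11.9 + 38.43·cos²38.4°·tan21.7° = 11.9 + 38.43·0.6142·0.3979 = 21.293 kPa
Denominator = 38.43·sin38.4°·cos38.4° = 38.43·0.6211·0.7837 = 18.707 kPa
FS = 21.293 / 18.707 = 1.138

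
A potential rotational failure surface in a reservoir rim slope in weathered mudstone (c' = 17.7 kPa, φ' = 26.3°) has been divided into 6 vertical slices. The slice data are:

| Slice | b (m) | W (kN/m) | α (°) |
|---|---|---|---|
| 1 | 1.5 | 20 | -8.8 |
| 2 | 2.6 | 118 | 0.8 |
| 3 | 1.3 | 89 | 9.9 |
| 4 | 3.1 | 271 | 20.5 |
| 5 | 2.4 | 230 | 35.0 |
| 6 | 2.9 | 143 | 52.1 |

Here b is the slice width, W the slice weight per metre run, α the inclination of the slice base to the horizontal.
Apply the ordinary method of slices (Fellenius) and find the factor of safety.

FS = 1.88

Ordinary method of slices: FS = Σ[c'·Δl_i + (W_i cosα_i)·tanφ'] / Σ W_i sinα_i, with Δl_i = b_i / cosα_i.
Slice 1: Δl = 1.5/cos(-8.8°) = 1.518 m; N'_1 = 20·cos(-8.8°) = 19.8; c'Δl = 26.87; W sinα = -3.1
Slice 2: Δl = 2.6/cos0.8° = 2.600 m; N'_2 = 118·cos0.8° = 118.0; c'Δl = 46.02; W sinα = 1.6
Slice 3: Δl = 1.3/cos9.9° = 1.320 m; N'_3 = 89·cos9.9° = 87.7; c'Δl = 23.36; W sinα = 15.3
Slice 4: Δl = 3.1/cos20.5° = 3.310 m; N'_4 = 271·cos20.5° = 253.8; c'Δl = 58.58; W sinα = 94.9
Slice 5: Δl = 2.4/cos35.0° = 2.930 m; N'_5 = 230·cos35.0° = 188.4; c'Δl = 51.86; W sinα = 131.9
Slice 6: Δl = 2.9/cos52.1° = 4.721 m; N'_6 = 143·cos52.1° = 87.8; c'Δl = 83.56; W sinα = 112.8
Σc'Δl = 290.2 kN/m; ΣN' = 755.5 kN/m; ΣW sinα = 353.6 kN/m
Resisting = 290.2 + 755.5·tan26.3° = 290.2 + 373.4 = 663.6 kN/m
FS = 663.6 / 353.6 = 1.877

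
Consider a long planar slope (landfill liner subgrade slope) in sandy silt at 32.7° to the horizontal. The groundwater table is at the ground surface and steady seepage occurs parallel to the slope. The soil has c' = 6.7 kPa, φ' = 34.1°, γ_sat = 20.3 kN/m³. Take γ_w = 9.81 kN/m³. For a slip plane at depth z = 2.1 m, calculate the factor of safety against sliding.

With seepage parallel to the slope and the water table at the surface, the effective normal stress on the slip plane uses the buoyant unit weight γ' = γ_sat − γ_w while the driving shear stress uses γ_sat:
FS = [c' + γ' z cos²β tanφ'] / [γ_sat z sinβ cosβ]
γ' = 20.3 − 9.81 = 10.49 kN/m³
Numerator = 6.7 + 10.49·2.1·cos²32.7°·tan34.1° = 6.7 + 10.49·2.1·0.7081·0.6771 = 17.262 kPa
Denominator = 20.3·2.1·sin32.7°·cos32.7° = 20.3·2.1·0.5402·0.8415 = 19.380 kPa
FS = 17.262 / 19.380 = 0.891

FS = 0.89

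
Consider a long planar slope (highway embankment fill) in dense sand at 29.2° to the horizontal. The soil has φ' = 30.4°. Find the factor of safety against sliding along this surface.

FS = 1.05

For a dry cohesionless infinite slope the factor of safety is FS = tanφ' / tanβ.
FS = tan30.4° / tan29.2° = 0.5867 / 0.5589 = 1.050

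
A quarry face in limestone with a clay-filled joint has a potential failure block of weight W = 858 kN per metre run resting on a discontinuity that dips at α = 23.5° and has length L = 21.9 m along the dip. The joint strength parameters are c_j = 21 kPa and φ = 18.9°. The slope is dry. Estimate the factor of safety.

Resolving the block weight along and normal to the plane and applying the Mohr–Coulomb strength on the joint:
N' = W cosα = 858·cos23.5° = 786.8 kN/m
Driving force T = W sinα = 858·sin23.5° = 342.1 kN/m
Resisting force R = c_j·L + N'·tanφ = 21·21.9 + 786.8·tan18.9° = 459.9 + 269.4 = 729.3 kN/m
FS = R / T = 729.3 / 342.1 = 2.132

FS = 2.13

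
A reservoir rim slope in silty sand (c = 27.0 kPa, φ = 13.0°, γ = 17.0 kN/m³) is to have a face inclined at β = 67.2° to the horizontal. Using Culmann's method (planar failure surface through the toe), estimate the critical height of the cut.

H_c = 13.75 m

Culmann's analysis gives the critical failure plane at α_cr = (β + φ)/2 = (67.2 + 13.0)/2 = 40.1°, and the critical height
H_c = (4c/γ) · sinβ cosφ / [1 − cos(β − φ)]
    = (4·27.0/17.0) · sin67.2°·cos13.0° / [1 − cos(54.2°)]
    = 6.353 · 0.9219·0.9744 / [1 − 0.5850]
    = 6.353 · 0.8982 / 0.4150
    = 13.75 m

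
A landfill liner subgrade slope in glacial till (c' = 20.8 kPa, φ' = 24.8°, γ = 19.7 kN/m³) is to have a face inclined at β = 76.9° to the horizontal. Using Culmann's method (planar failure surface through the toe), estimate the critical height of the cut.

Culmann's analysis gives the critical failure plane at α_cr = (β + φ')/2 = (76.9 + 24.8)/2 = 50.9°, and the critical height
H_c = (4c'/γ) · sinβ cosφ' / [1 − cos(β − φ')]
    = (4·20.8/19.7) · sin76.9°·cos24.8° / [1 − cos(52.1°)]
    = 4.223 · 0.9740·0.9078 / [1 − 0.6143]
    = 4.223 · 0.8842 / 0.3857
    = 9.68 m

H_c = 9.68 m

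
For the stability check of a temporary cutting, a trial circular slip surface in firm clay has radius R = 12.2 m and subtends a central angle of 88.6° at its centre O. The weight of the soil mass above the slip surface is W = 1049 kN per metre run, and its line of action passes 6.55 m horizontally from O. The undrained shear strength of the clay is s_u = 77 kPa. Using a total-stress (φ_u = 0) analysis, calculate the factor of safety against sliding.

Taking moments about the centre O, the resisting moment is provided by the undrained shear strength acting along the arc:
Arc length L_a = R·θ = 12.2·(88.6°·π/180) = 12.2·1.5464 = 18.87 m
M_R = s_u·L_a·R = 77·18.87·12.2 = 17722.4 kN·m/m
M_D = W·d = 1049·6.55 = 6870.9 kN·m/m
FS = M_R / M_D = 17722.4 / 6870.9 = 2.579

FS = 2.58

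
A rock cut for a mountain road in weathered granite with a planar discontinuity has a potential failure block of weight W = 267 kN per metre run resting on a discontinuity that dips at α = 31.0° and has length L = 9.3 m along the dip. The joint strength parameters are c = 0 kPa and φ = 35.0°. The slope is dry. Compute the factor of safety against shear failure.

Resolving the block weight along and normal to the plane and applying the Mohr–Coulomb strength on the joint:
N' = W cosα = 267·cos31.0° = 228.9 kN/m
Driving force T = W sinα = 267·sin31.0° = 137.5 kN/m
Resisting force R = c·L + N'·tanφ = 0·9.3 + 228.9·tan35.0° = 0.0 + 160.3 = 160.3 kN/m
FS = R / T = 160.3 / 137.5 = 1.165

FS = 1.17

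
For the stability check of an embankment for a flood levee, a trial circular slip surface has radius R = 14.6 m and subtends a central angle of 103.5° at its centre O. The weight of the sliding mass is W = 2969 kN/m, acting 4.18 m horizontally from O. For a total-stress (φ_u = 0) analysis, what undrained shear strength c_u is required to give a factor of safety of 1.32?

c_u = 42.5 kPa

FS = c_u·L_a·R / (W·d), so c_u = FS·W·d / (L_a·R).
Arc length L_a = R·θ = 14.6·(103.5°·π/180) = 14.6·1.8064 = 26.37 m
c_u = 1.32·2969·4.18 / (26.37·14.6) = 16381.8 / 385.06 = 42.54 kPa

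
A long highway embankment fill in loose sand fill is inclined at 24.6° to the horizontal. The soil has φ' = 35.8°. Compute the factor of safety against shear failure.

FS = 1.58

For a dry cohesionless infinite slope the factor of safety is FS = tanφ' / tanβ.
FS = tan35.8° / tan24.6° = 0.7212 / 0.4578 = 1.575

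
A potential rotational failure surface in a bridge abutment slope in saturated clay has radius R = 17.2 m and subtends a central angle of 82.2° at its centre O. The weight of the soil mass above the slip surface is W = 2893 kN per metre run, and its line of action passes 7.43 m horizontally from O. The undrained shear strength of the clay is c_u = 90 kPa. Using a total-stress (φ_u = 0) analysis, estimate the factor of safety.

FS = 1.78

Taking moments about the centre O, the resisting moment is provided by the undrained shear strength acting along the arc:
Arc length L_a = R·θ = 17.2·(82.2°·π/180) = 17.2·1.4347 = 24.68 m
M_R = c_u·L_a·R = 90·24.68·17.2 = 38198.7 kN·m/m
M_D = W·d = 2893·7.43 = 21495.0 kN·m/m
FS = M_R / M_D = 38198.7 / 21495.0 = 1.777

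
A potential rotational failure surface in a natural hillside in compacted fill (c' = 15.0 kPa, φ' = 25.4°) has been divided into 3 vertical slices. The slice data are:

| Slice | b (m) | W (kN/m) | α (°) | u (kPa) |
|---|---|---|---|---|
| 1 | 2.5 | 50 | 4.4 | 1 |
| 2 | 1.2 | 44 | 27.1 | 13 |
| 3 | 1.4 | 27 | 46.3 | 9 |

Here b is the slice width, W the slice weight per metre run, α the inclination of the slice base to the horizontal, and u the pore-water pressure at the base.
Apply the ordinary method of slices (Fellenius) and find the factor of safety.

FS = 2.79

Ordinary method of slices: FS = Σ[c'·Δl_i + (W_i cosα_i − u_i·Δl_i)·tanφ'] / Σ W_i sinα_i, with Δl_i = b_i / cosα_i.
Slice 1: Δl = 2.5/cos4.4° = 2.507 m; N'_1 = 50·cos4.4° − 1·2.507 = 47.3; c'Δl = 37.61; W sinα = 3.8
Slice 2: Δl = 1.2/cos27.1° = 1.348 m; N'_2 = 44·cos27.1° − 13·1.348 = 21.6; c'Δl = 20.22; W sinα = 20.0
Slice 3: Δl = 1.4/cos46.3° = 2.026 m; N'_3 = 27·cos46.3° − 9·2.026 = 0.4; c'Δl = 30.40; W sinα = 19.5
Σc'Δl = 88.2 kN/m; ΣN' = 69.4 kN/m; ΣW sinα = 43.4 kN/m
Resisting = 88.2 + 69.4·tan25.4° = 88.2 + 33.0 = 121.2 kN/m
FS = 121.2 / 43.4 = 2.792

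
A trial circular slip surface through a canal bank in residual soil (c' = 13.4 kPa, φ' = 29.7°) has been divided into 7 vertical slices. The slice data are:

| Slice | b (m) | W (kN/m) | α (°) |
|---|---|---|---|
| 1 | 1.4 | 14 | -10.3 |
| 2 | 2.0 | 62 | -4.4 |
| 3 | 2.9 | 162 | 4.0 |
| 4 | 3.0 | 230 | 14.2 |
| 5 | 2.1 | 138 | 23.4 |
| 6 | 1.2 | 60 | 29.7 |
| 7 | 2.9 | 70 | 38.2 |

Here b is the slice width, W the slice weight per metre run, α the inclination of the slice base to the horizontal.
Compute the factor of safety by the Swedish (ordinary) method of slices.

Ordinary method of slices: FS = Σ[c'·Δl_i + (W_i cosα_i)·tanφ'] / Σ W_i sinα_i, with Δl_i = b_i / cosα_i.
Slice 1: Δl = 1.4/cos(-10.3°) = 1.423 m; N'_1 = 14·cos(-10.3°) = 13.8; c'Δl = 19.07; W sinα = -2.5
Slice 2: Δl = 2.0/cos(-4.4°) = 2.006 m; N'_2 = 62·cos(-4.4°) = 61.8; c'Δl = 26.88; W sinα = -4.8
Slice 3: Δl = 2.9/cos4.0° = 2.907 m; N'_3 = 162·cos4.0° = 161.6; c'Δl = 38.95; W sinα = 11.3
Slice 4: Δl = 3.0/cos14.2° = 3.095 m; N'_4 = 230·cos14.2° = 223.0; c'Δl = 41.47; W sinα = 56.4
Slice 5: Δl = 2.1/cos23.4° = 2.288 m; N'_5 = 138·cos23.4° = 126.7; c'Δl = 30.66; W sinα = 54.8
Slice 6: Δl = 1.2/cos29.7° = 1.381 m; N'_6 = 60·cos29.7° = 52.1; c'Δl = 18.51; W sinα = 29.7
Slice 7: Δl = 2.9/cos38.2° = 3.690 m; N'_7 = 70·cos38.2° = 55.0; c'Δl = 49.45; W sinα = 43.3
Σc'Δl = 225.0 kN/m; ΣN' = 693.9 kN/m; ΣW sinα = 188.3 kN/m
Resisting = 225.0 + 693.9·tan29.7° = 225.0 + 395.8 = 620.8 kN/m
FS = 620.8 / 188.3 = 3.297

FS = 3.30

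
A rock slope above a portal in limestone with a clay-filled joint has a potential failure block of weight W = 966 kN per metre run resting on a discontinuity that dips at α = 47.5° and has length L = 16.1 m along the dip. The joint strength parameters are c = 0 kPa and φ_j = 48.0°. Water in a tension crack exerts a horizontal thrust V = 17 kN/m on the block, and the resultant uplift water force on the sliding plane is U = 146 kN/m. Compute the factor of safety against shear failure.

FS = 0.76

Resolving the block weight along and normal to the plane and applying the Mohr–Coulomb strength on the joint:
N' = W cosα − U − V sinα = 966·cos47.5° − 146 − 17·sin47.5° = 494.1 kN/m
Driving force T = W sinα + V cosα = 966·sin47.5° + 17·cos47.5° = 723.7 kN/m
Resisting force R = c·L + N'·tanφ_j = 0·16.1 + 494.1·tan48.0° = 0.0 + 548.7 = 548.7 kN/m
FS = R / T = 548.7 / 723.7 = 0.758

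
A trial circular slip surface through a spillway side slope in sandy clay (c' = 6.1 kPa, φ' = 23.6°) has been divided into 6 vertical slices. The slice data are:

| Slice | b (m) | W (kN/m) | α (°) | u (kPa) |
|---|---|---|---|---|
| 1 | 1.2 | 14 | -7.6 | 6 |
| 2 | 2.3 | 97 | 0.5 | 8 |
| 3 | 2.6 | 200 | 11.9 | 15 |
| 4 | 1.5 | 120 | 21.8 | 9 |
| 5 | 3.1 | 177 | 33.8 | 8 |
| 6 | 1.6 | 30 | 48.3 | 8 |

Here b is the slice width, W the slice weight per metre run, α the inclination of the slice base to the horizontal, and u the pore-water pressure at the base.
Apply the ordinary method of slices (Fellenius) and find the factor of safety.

Ordinary method of slices: FS = Σ[c'·Δl_i + (W_i cosα_i − u_i·Δl_i)·tanφ'] / Σ W_i sinα_i, with Δl_i = b_i / cosα_i.
Slice 1: Δl = 1.2/cos(-7.6°) = 1.211 m; N'_1 = 14·cos(-7.6°) − 6·1.211 = 6.6; c'Δl = 7.38; W sinα = -1.9
Slice 2: Δl = 2.3/cos0.5° = 2.300 m; N'_2 = 97·cos0.5° − 8·2.300 = 78.6; c'Δl = 14.03; W sinα = 0.8
Slice 3: Δl = 2.6/cos11.9° = 2.657 m; N'_3 = 200·cos11.9° − 15·2.657 = 155.8; c'Δl = 16.21; W sinα = 41.2
Slice 4: Δl = 1.5/cos21.8° = 1.616 m; N'_4 = 120·cos21.8° − 9·1.616 = 96.9; c'Δl = 9.85; W sinα = 44.6
Slice 5: Δl = 3.1/cos33.8° = 3.731 m; N'_5 = 177·cos33.8° − 8·3.731 = 117.2; c'Δl = 22.76; W sinα = 98.5
Slice 6: Δl = 1.6/cos48.3° = 2.405 m; N'_6 = 30·cos48.3° − 8·2.405 = 0.7; c'Δl = 14.67; W sinα = 22.4
Σc'Δl = 84.9 kN/m; ΣN' = 455.9 kN/m; ΣW sinα = 205.7 kN/m
Resisting = 84.9 + 455.9·tan23.6° = 84.9 + 199.2 = 284.1 kN/m
FS = 284.1 / 205.7 = 1.381

FS = 1.38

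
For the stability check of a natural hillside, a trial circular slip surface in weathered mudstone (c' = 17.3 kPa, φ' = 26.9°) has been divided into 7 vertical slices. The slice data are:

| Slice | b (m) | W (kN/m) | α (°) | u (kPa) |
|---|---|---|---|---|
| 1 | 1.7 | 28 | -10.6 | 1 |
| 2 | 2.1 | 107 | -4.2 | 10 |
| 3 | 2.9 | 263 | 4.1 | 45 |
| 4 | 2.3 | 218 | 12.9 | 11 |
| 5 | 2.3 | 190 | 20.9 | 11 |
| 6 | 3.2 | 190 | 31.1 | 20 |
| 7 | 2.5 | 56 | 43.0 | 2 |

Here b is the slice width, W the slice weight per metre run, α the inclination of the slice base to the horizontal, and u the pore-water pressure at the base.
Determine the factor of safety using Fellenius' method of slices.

Ordinary method of slices: FS = Σ[c'·Δl_i + (W_i cosα_i − u_i·Δl_i)·tanφ'] / Σ W_i sinα_i, with Δl_i = b_i / cosα_i.
Slice 1: Δl = 1.7/cos(-10.6°) = 1.730 m; N'_1 = 28·cos(-10.6°) − 1·1.730 = 25.8; c'Δl = 29.92; W sinα = -5.2
Slice 2: Δl = 2.1/cos(-4.2°) = 2.106 m; N'_2 = 107·cos(-4.2°) − 10·2.106 = 85.7; c'Δl = 36.43; W sinα = -7.8
Slice 3: Δl = 2.9/cos4.1° = 2.907 m; N'_3 = 263·cos4.1° − 45·2.907 = 131.5; c'Δl = 50.30; W sinα = 18.8
Slice 4: Δl = 2.3/cos12.9° = 2.360 m; N'_4 = 218·cos12.9° − 11·2.360 = 186.5; c'Δl = 40.82; W sinα = 48.7
Slice 5: Δl = 2.3/cos20.9° = 2.462 m; N'_5 = 190·cos20.9° − 11·2.462 = 150.4; c'Δl = 42.59; W sinα = 67.8
Slice 6: Δl = 3.2/cos31.1° = 3.737 m; N'_6 = 190·cos31.1° − 20·3.737 = 87.9; c'Δl = 64.65; W sinα = 98.1
Slice 7: Δl = 2.5/cos43.0° = 3.418 m; N'_7 = 56·cos43.0° − 2·3.418 = 34.1; c'Δl = 59.14; W sinα = 38.2
Σc'Δl = 323.8 kN/m; ΣN' = 702.0 kN/m; ΣW sinα = 258.6 kN/m
Resisting = 323.8 + 702.0·tan26.9° = 323.8 + 356.1 = 680.0 kN/m
FS = 680.0 / 258.6 = 2.629

FS = 2.63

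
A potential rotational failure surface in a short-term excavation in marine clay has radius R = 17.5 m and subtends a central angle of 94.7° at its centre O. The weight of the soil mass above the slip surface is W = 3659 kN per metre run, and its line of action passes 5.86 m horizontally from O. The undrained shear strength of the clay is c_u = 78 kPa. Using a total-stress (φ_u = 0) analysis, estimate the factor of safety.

FS = 1.84

Taking moments about the centre O, the resisting moment is provided by the undrained shear strength acting along the arc:
Arc length L_a = R·θ = 17.5·(94.7°·π/180) = 17.5·1.6528 = 28.92 m
M_R = c_u·L_a·R = 78·28.92·17.5 = 39481.9 kN·m/m
M_D = W·d = 3659·5.86 = 21441.7 kN·m/m
FS = M_R / M_D = 39481.9 / 21441.7 = 1.841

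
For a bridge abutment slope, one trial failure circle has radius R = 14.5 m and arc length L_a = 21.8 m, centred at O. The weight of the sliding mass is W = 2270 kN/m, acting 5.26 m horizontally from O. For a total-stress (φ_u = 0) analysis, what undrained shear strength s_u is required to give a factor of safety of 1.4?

FS = s_u·L_a·R / (W·d), so s_u = FS·W·d / (L_a·R).
s_u = 1.4·2270·5.26 / (21.80·14.5) = 16716.3 / 316.10 = 52.88 kPa

s_u = 52.9 kPa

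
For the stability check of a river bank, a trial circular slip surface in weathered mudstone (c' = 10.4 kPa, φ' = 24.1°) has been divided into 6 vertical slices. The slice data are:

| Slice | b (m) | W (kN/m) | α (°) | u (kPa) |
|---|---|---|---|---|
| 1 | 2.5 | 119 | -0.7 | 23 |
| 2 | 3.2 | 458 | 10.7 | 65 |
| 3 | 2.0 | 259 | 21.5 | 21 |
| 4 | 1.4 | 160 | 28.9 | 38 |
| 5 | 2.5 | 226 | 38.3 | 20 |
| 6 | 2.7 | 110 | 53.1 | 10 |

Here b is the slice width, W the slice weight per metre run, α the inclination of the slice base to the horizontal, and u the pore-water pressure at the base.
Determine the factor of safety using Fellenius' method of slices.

Ordinary method of slices: FS = Σ[c'·Δl_i + (W_i cosα_i − u_i·Δl_i)·tanφ'] / Σ W_i sinα_i, with Δl_i = b_i / cosα_i.
Slice 1: Δl = 2.5/cos(-0.7°) = 2.500 m; N'_1 = 119·cos(-0.7°) − 23·2.500 = 61.5; c'Δl = 26.00; W sinα = -1.5
Slice 2: Δl = 3.2/cos10.7° = 3.257 m; N'_2 = 458·cos10.7° − 65·3.257 = 238.4; c'Δl = 33.87; W sinα = 85.0
Slice 3: Δl = 2.0/cos21.5° = 2.150 m; N'_3 = 259·cos21.5° − 21·2.150 = 195.8; c'Δl = 22.36; W sinα = 94.9
Slice 4: Δl = 1.4/cos28.9° = 1.599 m; N'_4 = 160·cos28.9° − 38·1.599 = 79.3; c'Δl = 16.63; W sinα = 77.3
Slice 5: Δl = 2.5/cos38.3° = 3.186 m; N'_5 = 226·cos38.3° − 20·3.186 = 113.6; c'Δl = 33.13; W sinα = 140.1
Slice 6: Δl = 2.7/cos53.1° = 4.497 m; N'_6 = 110·cos53.1° − 10·4.497 = 21.1; c'Δl = 46.77; W sinα = 88.0
Σc'Δl = 178.8 kN/m; ΣN' = 709.7 kN/m; ΣW sinα = 483.9 kN/m
Resisting = 178.8 + 709.7·tan24.1° = 178.8 + 317.5 = 496.2 kN/m
FS = 496.2 / 483.9 = 1.026

FS = 1.03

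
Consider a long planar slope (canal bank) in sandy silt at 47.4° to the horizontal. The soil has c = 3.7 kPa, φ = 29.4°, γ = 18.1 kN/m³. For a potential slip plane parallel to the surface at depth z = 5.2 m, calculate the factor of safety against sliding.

FS = 0.60

For an infinite slope with a slip plane parallel to the surface (no pore pressure): FS = [c + γz cos²β tanφ] / [γz sinβ cosβ].
γz = 18.1·5.2 = 94.12 kN/m²
Numerator = 3.7 + 94.12·cos²47.4°·tan29.4° = 3.7 + 94.12·0.4582·0.5635 = 27.998 kPa
Denominator = 94.12·sin47.4°·cos47.4° = 94.12·0.7361·0.6769 = 46.895 kPa
FS = 27.998 / 46.895 = 0.597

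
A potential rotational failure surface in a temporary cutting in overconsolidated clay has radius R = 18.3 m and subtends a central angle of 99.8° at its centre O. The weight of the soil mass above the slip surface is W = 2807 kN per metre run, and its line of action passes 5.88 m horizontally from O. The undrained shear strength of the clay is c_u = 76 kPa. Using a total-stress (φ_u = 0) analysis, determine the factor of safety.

Taking moments about the centre O, the resisting moment is provided by the undrained shear strength acting along the arc:
Arc length L_a = R·θ = 18.3·(99.8°·π/180) = 18.3·1.7418 = 31.88 m
M_R = c_u·L_a·R = 76·31.88·18.3 = 44332.6 kN·m/m
M_D = W·d = 2807·5.88 = 16505.2 kN·m/m
FS = M_R / M_D = 44332.6 / 16505.2 = 2.686

FS = 2.69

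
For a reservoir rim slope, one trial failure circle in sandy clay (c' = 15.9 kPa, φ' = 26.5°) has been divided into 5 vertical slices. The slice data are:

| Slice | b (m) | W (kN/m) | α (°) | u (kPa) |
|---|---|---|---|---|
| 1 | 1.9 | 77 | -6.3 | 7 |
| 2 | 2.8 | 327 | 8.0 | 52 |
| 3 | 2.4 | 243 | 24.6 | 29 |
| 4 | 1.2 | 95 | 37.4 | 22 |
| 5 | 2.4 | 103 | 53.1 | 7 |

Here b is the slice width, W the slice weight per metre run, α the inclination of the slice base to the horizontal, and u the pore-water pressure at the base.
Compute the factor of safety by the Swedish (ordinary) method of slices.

FS = 1.56

Ordinary method of slices: FS = Σ[c'·Δl_i + (W_i cosα_i − u_i·Δl_i)·tanφ'] / Σ W_i sinα_i, with Δl_i = b_i / cosα_i.
Slice 1: Δl = 1.9/cos(-6.3°) = 1.912 m; N'_1 = 77·cos(-6.3°) − 7·1.912 = 63.2; c'Δl = 30.39; W sinα = -8.4
Slice 2: Δl = 2.8/cos8.0° = 2.828 m; N'_2 = 327·cos8.0° − 52·2.828 = 176.8; c'Δl = 44.96; W sinα = 45.5
Slice 3: Δl = 2.4/cos24.6° = 2.640 m; N'_3 = 243·cos24.6° − 29·2.640 = 144.4; c'Δl = 41.97; W sinα = 101.2
Slice 4: Δl = 1.2/cos37.4° = 1.511 m; N'_4 = 95·cos37.4° − 22·1.511 = 42.2; c'Δl = 24.02; W sinα = 57.7
Slice 5: Δl = 2.4/cos53.1° = 3.997 m; N'_5 = 103·cos53.1° − 7·3.997 = 33.9; c'Δl = 63.56; W sinα = 82.4
Σc'Δl = 204.9 kN/m; ΣN' = 460.4 kN/m; ΣW sinα = 278.3 kN/m
Resisting = 204.9 + 460.4·tan26.5° = 204.9 + 229.6 = 434.5 kN/m
FS = 434.5 / 278.3 = 1.561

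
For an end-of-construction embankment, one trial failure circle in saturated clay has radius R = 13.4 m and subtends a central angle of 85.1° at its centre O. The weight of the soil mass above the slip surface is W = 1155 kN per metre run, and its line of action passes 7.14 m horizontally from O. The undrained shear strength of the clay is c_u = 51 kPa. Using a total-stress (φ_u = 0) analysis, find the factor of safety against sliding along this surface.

FS = 1.65

Taking moments about the centre O, the resisting moment is provided by the undrained shear strength acting along the arc:
Arc length L_a = R·θ = 13.4·(85.1°·π/180) = 13.4·1.4853 = 19.90 m
M_R = c_u·L_a·R = 51·19.90·13.4 = 13601.5 kN·m/m
M_D = W·d = 1155·7.14 = 8246.7 kN·m/m
FS = M_R / M_D = 13601.5 / 8246.7 = 1.649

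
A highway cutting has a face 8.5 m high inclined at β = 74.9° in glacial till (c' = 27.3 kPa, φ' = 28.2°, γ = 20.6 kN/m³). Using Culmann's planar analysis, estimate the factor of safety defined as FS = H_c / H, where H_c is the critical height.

H_c = (4c'/γ) · sinβ cosφ' / [1 − cos(β − φ')]
    = (4·27.3/20.6) · sin74.9°·cos28.2° / [1 − cos46.7°]
    = 5.301 · 0.8509 / 0.3142 = 14.36 m
FS = H_c / H = 14.36 / 8.5 = 1.689

FS = 1.69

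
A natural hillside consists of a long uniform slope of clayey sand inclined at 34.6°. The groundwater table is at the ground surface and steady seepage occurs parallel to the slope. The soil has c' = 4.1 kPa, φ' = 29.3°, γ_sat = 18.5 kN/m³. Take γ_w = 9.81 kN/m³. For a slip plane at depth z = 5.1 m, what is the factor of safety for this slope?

With seepage parallel to the slope and the water table at the surface, the effective normal stress on the slip plane uses the buoyant unit weight γ' = γ_sat − γ_w while the driving shear stress uses γ_sat:
FS = [c' + γ' z cos²β tanφ'] / [γ_sat z sinβ cosβ]
γ' = 18.5 − 9.81 = 8.69 kN/m³
Numerator = 4.1 + 8.69·5.1·cos²34.6°·tan29.3° = 4.1 + 8.69·5.1·0.6776·0.5612 = 20.951 kPa
Denominator = 18.5·5.1·sin34.6°·cos34.6° = 18.5·5.1·0.5678·0.8231 = 44.100 kPa
FS = 20.951 / 44.100 = 0.475

FS = 0.48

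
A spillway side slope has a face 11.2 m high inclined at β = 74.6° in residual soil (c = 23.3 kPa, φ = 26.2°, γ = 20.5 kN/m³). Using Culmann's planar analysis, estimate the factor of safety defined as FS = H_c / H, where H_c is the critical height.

H_c = (4c/γ) · sinβ cosφ / [1 − cos(β − φ)]
    = (4·23.3/20.5) · sin74.6°·cos26.2° / [1 − cos48.4°]
    = 4.546 · 0.8650 / 0.3361 = 11.70 m
FS = H_c / H = 11.70 / 11.2 = 1.045

FS = 1.04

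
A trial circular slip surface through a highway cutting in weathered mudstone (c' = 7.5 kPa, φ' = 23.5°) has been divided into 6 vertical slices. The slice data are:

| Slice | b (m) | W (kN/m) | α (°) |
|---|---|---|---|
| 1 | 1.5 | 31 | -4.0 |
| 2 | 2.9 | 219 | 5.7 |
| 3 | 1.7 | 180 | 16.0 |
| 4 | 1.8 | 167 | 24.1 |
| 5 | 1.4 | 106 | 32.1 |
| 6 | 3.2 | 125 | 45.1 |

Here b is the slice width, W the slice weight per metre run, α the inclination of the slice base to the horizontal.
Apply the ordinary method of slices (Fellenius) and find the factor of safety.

Ordinary method of slices: FS = Σ[c'·Δl_i + (W_i cosα_i)·tanφ'] / Σ W_i sinα_i, with Δl_i = b_i / cosα_i.
Slice 1: Δl = 1.5/cos(-4.0°) = 1.504 m; N'_1 = 31·cos(-4.0°) = 30.9; c'Δl = 11.28; W sinα = -2.2
Slice 2: Δl = 2.9/cos5.7° = 2.914 m; N'_2 = 219·cos5.7° = 217.9; c'Δl = 21.86; W sinα = 21.8
Slice 3: Δl = 1.7/cos16.0° = 1.769 m; N'_3 = 180·cos16.0° = 173.0; c'Δl = 13.26; W sinα = 49.6
Slice 4: Δl = 1.8/cos24.1° = 1.972 m; N'_4 = 167·cos24.1° = 152.4; c'Δl = 14.79; W sinα = 68.2
Slice 5: Δl = 1.4/cos32.1° = 1.653 m; N'_5 = 106·cos32.1° = 89.8; c'Δl = 12.39; W sinα = 56.3
Slice 6: Δl = 3.2/cos45.1° = 4.533 m; N'_6 = 125·cos45.1° = 88.2; c'Δl = 34.00; W sinα = 88.5
Σc'Δl = 107.6 kN/m; ΣN' = 752.3 kN/m; ΣW sinα = 282.3 kN/m
Resisting = 107.6 + 752.3·tan23.5° = 107.6 + 327.1 = 434.7 kN/m
FS = 434.7 / 282.3 = 1.540

FS = 1.54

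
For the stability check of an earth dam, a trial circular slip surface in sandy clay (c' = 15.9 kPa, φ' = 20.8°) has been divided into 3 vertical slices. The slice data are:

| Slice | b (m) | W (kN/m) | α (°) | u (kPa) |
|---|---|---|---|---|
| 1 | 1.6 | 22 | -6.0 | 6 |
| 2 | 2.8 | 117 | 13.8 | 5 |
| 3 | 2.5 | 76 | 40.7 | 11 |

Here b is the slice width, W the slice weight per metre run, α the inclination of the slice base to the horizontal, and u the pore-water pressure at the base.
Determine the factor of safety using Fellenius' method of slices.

Ordinary method of slices: FS = Σ[c'·Δl_i + (W_i cosα_i − u_i·Δl_i)·tanφ'] / Σ W_i sinα_i, with Δl_i = b_i / cosα_i.
Slice 1: Δl = 1.6/cos(-6.0°) = 1.609 m; N'_1 = 22·cos(-6.0°) − 6·1.609 = 12.2; c'Δl = 25.58; W sinα = -2.3
Slice 2: Δl = 2.8/cos13.8° = 2.883 m; N'_2 = 117·cos13.8° − 5·2.883 = 99.2; c'Δl = 45.84; W sinα = 27.9
Slice 3: Δl = 2.5/cos40.7° = 3.298 m; N'_3 = 76·cos40.7° − 11·3.298 = 21.3; c'Δl = 52.43; W sinα = 49.6
Σc'Δl = 123.9 kN/m; ΣN' = 132.8 kN/m; ΣW sinα = 75.2 kN/m
Resisting = 123.9 + 132.8·tan20.8° = 123.9 + 50.4 = 174.3 kN/m
FS = 174.3 / 75.2 = 2.319

FS = 2.32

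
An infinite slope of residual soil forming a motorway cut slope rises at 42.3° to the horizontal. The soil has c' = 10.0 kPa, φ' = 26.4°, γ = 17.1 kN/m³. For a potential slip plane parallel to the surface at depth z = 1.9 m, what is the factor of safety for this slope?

FS = 1.16

For an infinite slope with a slip plane parallel to the surface (no pore pressure): FS = [c' + γz cos²β tanφ'] / [γz sinβ cosβ].
γz = 17.1·1.9 = 32.49 kN/m²
Numerator = 10.0 + 32.49·cos²42.3°·tan26.4° = 10.0 + 32.49·0.5471·0.4964 = 18.823 kPa
Denominator = 32.49·sin42.3°·cos42.3° = 32.49·0.6730·0.7396 = 16.173 kPa
FS = 18.823 / 16.173 = 1.164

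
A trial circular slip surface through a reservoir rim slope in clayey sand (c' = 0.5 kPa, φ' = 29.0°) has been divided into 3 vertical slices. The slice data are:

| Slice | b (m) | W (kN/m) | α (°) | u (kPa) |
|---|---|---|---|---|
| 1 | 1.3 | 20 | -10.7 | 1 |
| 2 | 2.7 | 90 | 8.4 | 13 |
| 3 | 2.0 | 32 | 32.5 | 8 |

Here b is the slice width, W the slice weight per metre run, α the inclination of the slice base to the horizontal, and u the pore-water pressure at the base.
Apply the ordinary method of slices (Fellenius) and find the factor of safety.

Ordinary method of slices: FS = Σ[c'·Δl_i + (W_i cosα_i − u_i·Δl_i)·tanφ'] / Σ W_i sinα_i, with Δl_i = b_i / cosα_i.
Slice 1: Δl = 1.3/cos(-10.7°) = 1.323 m; N'_1 = 20·cos(-10.7°) − 1·1.323 = 18.3; c'Δl = 0.66; W sinα = -3.7
Slice 2: Δl = 2.7/cos8.4° = 2.729 m; N'_2 = 90·cos8.4° − 13·2.729 = 53.6; c'Δl = 1.36; W sinα = 13.1
Slice 3: Δl = 2.0/cos32.5° = 2.371 m; N'_3 = 32·cos32.5° − 8·2.371 = 8.0; c'Δl = 1.19; W sinα = 17.2
Σc'Δl = 3.2 kN/m; ΣN' = 79.9 kN/m; ΣW sinα = 26.6 kN/m
Resisting = 3.2 + 79.9·tan29.0° = 3.2 + 44.3 = 47.5 kN/m
FS = 47.5 / 26.6 = 1.784

FS = 1.78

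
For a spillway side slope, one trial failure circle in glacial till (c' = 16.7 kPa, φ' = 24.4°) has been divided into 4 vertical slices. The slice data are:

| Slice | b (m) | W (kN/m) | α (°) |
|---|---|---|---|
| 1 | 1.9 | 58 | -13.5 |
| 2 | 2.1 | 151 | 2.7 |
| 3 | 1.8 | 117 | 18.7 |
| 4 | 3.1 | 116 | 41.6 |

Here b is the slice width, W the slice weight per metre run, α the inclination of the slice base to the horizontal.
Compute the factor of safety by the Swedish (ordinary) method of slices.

FS = 3.26

Ordinary method of slices: FS = Σ[c'·Δl_i + (W_i cosα_i)·tanφ'] / Σ W_i sinα_i, with Δl_i = b_i / cosα_i.
Slice 1: Δl = 1.9/cos(-13.5°) = 1.954 m; N'_1 = 58·cos(-13.5°) = 56.4; c'Δl = 32.63; W sinα = -13.5
Slice 2: Δl = 2.1/cos2.7° = 2.102 m; N'_2 = 151·cos2.7° = 150.8; c'Δl = 35.11; W sinα = 7.1
Slice 3: Δl = 1.8/cos18.7° = 1.900 m; N'_3 = 117·cos18.7° = 110.8; c'Δl = 31.74; W sinα = 37.5
Slice 4: Δl = 3.1/cos41.6° = 4.146 m; N'_4 = 116·cos41.6° = 86.7; c'Δl = 69.23; W sinα = 77.0
Σc'Δl = 168.7 kN/m; ΣN' = 404.8 kN/m; ΣW sinα = 108.1 kN/m
Resisting = 168.7 + 404.8·tan24.4° = 168.7 + 183.6 = 352.3 kN/m
FS = 352.3 / 108.1 = 3.259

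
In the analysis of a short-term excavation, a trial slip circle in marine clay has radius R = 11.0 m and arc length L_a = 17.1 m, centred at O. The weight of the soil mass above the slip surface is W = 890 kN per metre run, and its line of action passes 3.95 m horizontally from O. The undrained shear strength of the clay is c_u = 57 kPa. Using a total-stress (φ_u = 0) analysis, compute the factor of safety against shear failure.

FS = 3.05

Taking moments about the centre O, the resisting moment is provided by the undrained shear strength acting along the arc:
M_R = c_u·L_a·R = 57·17.10·11.0 = 10721.7 kN·m/m
M_D = W·d = 890·3.95 = 3515.5 kN·m/m
FS = M_R / M_D = 10721.7 / 3515.5 = 3.050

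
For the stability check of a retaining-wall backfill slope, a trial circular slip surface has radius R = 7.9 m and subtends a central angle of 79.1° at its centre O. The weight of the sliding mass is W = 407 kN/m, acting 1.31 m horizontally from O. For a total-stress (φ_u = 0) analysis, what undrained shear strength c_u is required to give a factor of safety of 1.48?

FS = c_u·L_a·R / (W·d), so c_u = FS·W·d / (L_a·R).
Arc length L_a = R·θ = 7.9·(79.1°·π/180) = 7.9·1.3806 = 10.91 m
c_u = 1.48·407·1.31 / (10.91·7.9) = 789.1 / 86.16 = 9.16 kPa

c_u = 9.2 kPa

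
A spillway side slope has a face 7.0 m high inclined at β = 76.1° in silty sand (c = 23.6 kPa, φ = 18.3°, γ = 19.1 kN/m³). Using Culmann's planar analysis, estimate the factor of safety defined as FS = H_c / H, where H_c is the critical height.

FS = 1.39

H_c = (4c/γ) · sinβ cosφ / [1 − cos(β − φ)]
    = (4·23.6/19.1) · sin76.1°·cos18.3° / [1 − cos57.8°]
    = 4.942 · 0.9216 / 0.4671 = 9.75 m
FS = H_c / H = 9.75 / 7.0 = 1.393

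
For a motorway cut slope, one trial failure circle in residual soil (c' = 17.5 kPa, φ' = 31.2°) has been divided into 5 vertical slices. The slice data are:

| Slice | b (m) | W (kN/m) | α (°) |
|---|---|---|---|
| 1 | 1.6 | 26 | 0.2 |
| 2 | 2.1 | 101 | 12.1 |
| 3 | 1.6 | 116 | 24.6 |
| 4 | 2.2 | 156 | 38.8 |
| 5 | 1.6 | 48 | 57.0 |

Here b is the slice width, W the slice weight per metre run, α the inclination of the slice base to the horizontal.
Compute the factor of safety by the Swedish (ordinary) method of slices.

Ordinary method of slices: FS = Σ[c'·Δl_i + (W_i cosα_i)·tanφ'] / Σ W_i sinα_i, with Δl_i = b_i / cosα_i.
Slice 1: Δl = 1.6/cos0.2° = 1.600 m; N'_1 = 26·cos0.2° = 26.0; c'Δl = 28.00; W sinα = 0.1
Slice 2: Δl = 2.1/cos12.1° = 2.148 m; N'_2 = 101·cos12.1° = 98.8; c'Δl = 37.59; W sinα = 21.2
Slice 3: Δl = 1.6/cos24.6° = 1.760 m; N'_3 = 116·cos24.6° = 105.5; c'Δl = 30.80; W sinα = 48.3
Slice 4: Δl = 2.2/cos38.8° = 2.823 m; N'_4 = 156·cos38.8° = 121.6; c'Δl = 49.40; W sinα = 97.8
Slice 5: Δl = 1.6/cos57.0° = 2.938 m; N'_5 = 48·cos57.0° = 26.1; c'Δl = 51.41; W sinα = 40.3
Σc'Δl = 197.2 kN/m; ΣN' = 377.9 kN/m; ΣW sinα = 207.6 kN/m
Resisting = 197.2 + 377.9·tan31.2° = 197.2 + 228.9 = 426.1 kN/m
FS = 426.1 / 207.6 = 2.053

FS = 2.05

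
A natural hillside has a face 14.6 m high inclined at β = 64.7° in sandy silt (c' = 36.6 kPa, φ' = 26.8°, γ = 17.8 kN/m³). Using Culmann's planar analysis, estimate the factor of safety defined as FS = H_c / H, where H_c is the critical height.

FS = 2.16

H_c = (4c'/γ) · sinβ cosφ' / [1 − cos(β − φ')]
    = (4·36.6/17.8) · sin64.7°·cos26.8° / [1 − cos37.9°]
    = 8.225 · 0.8070 / 0.2109 = 31.47 m
FS = H_c / H = 31.47 / 14.6 = 2.155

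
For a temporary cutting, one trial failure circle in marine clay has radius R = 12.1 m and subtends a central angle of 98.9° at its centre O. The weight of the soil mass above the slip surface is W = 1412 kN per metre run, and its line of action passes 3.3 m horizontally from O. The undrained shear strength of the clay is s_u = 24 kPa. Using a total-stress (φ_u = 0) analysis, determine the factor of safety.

Taking moments about the centre O, the resisting moment is provided by the undrained shear strength acting along the arc:
Arc length L_a = R·θ = 12.1·(98.9°·π/180) = 12.1·1.7261 = 20.89 m
M_R = s_u·L_a·R = 24·20.89·12.1 = 6065.3 kN·m/m
M_D = W·d = 1412·3.3 = 4659.6 kN·m/m
FS = M_R / M_D = 6065.3 / 4659.6 = 1.302

FS = 1.30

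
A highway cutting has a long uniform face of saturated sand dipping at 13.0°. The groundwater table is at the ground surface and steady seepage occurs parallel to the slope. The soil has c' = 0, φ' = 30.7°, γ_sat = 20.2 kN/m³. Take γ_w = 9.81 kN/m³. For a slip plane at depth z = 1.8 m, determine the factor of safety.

With seepage parallel to the slope and the water table at the surface, the effective normal stress on the slip plane uses the buoyant unit weight γ' = γ_sat − γ_w while the driving shear stress uses γ_sat:
FS = [c' + γ' z cos²β tanφ'] / [γ_sat z sinβ cosβ]
(For c' = 0 this reduces to FS = (γ'/γ_sat)·tanφ'/tanβ.)
γ' = 20.2 − 9.81 = 10.39 kN/m³
Numerator = 0.0 + 10.39·1.8·cos²13.0°·tan30.7° = 0.0 + 10.39·1.8·0.9494·0.5938 = 10.543 kPa
Denominator = 20.2·1.8·sin13.0°·cos13.0° = 20.2·1.8·0.2250·0.9744 = 7.970 kPa
FS = 10.543 / 7.970 = 1.323

FS = 1.32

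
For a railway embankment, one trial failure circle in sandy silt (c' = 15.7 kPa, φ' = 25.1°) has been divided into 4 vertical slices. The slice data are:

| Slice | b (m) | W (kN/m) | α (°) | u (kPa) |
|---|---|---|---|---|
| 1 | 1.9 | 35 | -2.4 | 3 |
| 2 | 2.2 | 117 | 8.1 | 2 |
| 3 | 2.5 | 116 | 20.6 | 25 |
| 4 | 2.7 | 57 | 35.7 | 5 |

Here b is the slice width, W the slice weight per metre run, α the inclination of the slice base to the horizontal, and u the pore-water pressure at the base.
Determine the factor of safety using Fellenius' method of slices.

Ordinary method of slices: FS = Σ[c'·Δl_i + (W_i cosα_i − u_i·Δl_i)·tanφ'] / Σ W_i sinα_i, with Δl_i = b_i / cosα_i.
Slice 1: Δl = 1.9/cos(-2.4°) = 1.902 m; N'_1 = 35·cos(-2.4°) − 3·1.902 = 29.3; c'Δl = 29.86; W sinα = -1.5
Slice 2: Δl = 2.2/cos8.1° = 2.222 m; N'_2 = 117·cos8.1° − 2·2.222 = 111.4; c'Δl = 34.89; W sinα = 16.5
Slice 3: Δl = 2.5/cos20.6° = 2.671 m; N'_3 = 116·cos20.6° − 25·2.671 = 41.8; c'Δl = 41.93; W sinα = 40.8
Slice 4: Δl = 2.7/cos35.7° = 3.325 m; N'_4 = 57·cos35.7° − 5·3.325 = 29.7; c'Δl = 52.20; W sinα = 33.3
Σc'Δl = 158.9 kN/m; ΣN' = 212.1 kN/m; ΣW sinα = 89.1 kN/m
Resisting = 158.9 + 212.1·tan25.1° = 158.9 + 99.4 = 258.2 kN/m
FS = 258.2 / 89.1 = 2.899

FS = 2.90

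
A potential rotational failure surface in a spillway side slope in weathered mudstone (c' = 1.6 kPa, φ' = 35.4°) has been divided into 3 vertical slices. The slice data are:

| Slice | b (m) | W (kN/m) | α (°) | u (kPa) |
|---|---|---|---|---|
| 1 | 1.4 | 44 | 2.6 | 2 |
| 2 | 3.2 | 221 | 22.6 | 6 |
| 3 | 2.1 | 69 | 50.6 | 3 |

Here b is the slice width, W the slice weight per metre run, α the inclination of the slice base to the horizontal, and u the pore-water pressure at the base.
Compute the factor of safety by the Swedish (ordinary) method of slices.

Ordinary method of slices: FS = Σ[c'·Δl_i + (W_i cosα_i − u_i·Δl_i)·tanφ'] / Σ W_i sinα_i, with Δl_i = b_i / cosα_i.
Slice 1: Δl = 1.4/cos2.6° = 1.401 m; N'_1 = 44·cos2.6° − 2·1.401 = 41.2; c'Δl = 2.24; W sinα = 2.0
Slice 2: Δl = 3.2/cos22.6° = 3.466 m; N'_2 = 221·cos22.6° − 6·3.466 = 183.2; c'Δl = 5.55; W sinα = 84.9
Slice 3: Δl = 2.1/cos50.6° = 3.308 m; N'_3 = 69·cos50.6° − 3·3.308 = 33.9; c'Δl = 5.29; W sinα = 53.3
Σc'Δl = 13.1 kN/m; ΣN' = 258.3 kN/m; ΣW sinα = 140.2 kN/m
Resisting = 13.1 + 258.3·tan35.4° = 13.1 + 183.5 = 196.6 kN/m
FS = 196.6 / 140.2 = 1.402

FS = 1.40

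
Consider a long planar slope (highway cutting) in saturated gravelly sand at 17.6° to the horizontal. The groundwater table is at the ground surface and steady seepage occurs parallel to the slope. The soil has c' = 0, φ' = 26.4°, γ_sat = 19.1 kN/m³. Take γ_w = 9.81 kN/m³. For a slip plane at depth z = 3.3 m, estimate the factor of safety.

With seepage parallel to the slope and the water table at the surface, the effective normal stress on the slip plane uses the buoyant unit weight γ' = γ_sat − γ_w while the driving shear stress uses γ_sat:
FS = [c' + γ' z cos²β tanφ'] / [γ_sat z sinβ cosβ]
(For c' = 0 this reduces to FS = (γ'/γ_sat)·tanφ'/tanβ.)
γ' = 19.1 − 9.81 = 9.29 kN/m³
Numerator = 0.0 + 9.29·3.3·cos²17.6°·tan26.4° = 0.0 + 9.29·3.3·0.9086·0.4964 = 13.827 kPa
Denominator = 19.1·3.3·sin17.6°·cos17.6° = 19.1·3.3·0.3024·0.9532 = 18.166 kPa
FS = 13.827 / 18.166 = 0.761

FS = 0.76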